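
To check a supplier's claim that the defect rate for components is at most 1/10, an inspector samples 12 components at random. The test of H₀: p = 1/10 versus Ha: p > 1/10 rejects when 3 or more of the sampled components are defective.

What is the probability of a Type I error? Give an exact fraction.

α = P(reject H₀ | H₀ true) = P(S ≥ 3 | p = 1/10), S ~ Binomial(12, 1/10).
Via the complement, α = 1 − Σ_{j=0}^{2} C(12,j)(1/10)^j(9/10)^{12-j} = 22173995549/200000000000.

22173995549/200000000000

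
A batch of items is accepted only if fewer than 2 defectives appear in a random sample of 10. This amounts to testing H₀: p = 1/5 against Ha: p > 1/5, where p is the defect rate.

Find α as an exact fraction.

6095609/9765625

The significance level is the probability, assuming p = 1/5, of seeing 2 or more defectives in 10 draws.
Computing the lower-tail complement: 1 − 3670016/9765625 = 6095609/9765625.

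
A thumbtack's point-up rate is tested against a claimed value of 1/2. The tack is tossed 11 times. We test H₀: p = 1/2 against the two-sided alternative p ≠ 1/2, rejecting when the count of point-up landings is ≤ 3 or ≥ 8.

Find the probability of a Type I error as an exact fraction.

29/128

α = P(Y ≤ 3 or Y ≥ 8 | p = 1/2), Y ~ Binomial(11, 1/2).
By symmetry, α = 2·P(Y ≤ 3) = 2·(1 + 11 + 55 + 165)/2048 = 464/2048 = 29/128.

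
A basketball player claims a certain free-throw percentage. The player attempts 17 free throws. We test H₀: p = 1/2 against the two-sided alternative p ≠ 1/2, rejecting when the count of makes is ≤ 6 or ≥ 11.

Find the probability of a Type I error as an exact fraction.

10889/32768

The significance level is the null-hypothesis probability of the rejection region {≤6} ∪ {≥11}.
By symmetry, α = 2·P(X ≤ 6) = 2·(1 + 17 + 136 + 680 + 2380 + 6188 + 12376)/131072 = 43556/131072 = 10889/32768.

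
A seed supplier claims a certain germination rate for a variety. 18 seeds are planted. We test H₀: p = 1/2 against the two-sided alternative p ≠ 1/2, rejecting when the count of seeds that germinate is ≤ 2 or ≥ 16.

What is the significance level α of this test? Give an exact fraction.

Under H₀, Y ~ Binomial(18, 1/2); α is the probability of landing in either tail, P(Y ≤ 2) + P(Y ≥ 16).
By symmetry, α = 2·P(Y ≤ 2) = 2·(1 + 18 + 153)/262144 = 344/262144 = 43/32768.

43/32768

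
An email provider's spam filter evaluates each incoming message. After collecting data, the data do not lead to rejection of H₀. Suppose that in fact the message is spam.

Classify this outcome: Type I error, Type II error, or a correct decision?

Type II error

The conventional null hypothesis here is that the message is legitimate (not spam).
H₀ was not rejected, but H₀ is actually false.
Failing to reject a false null hypothesis is a Type II error (false negative).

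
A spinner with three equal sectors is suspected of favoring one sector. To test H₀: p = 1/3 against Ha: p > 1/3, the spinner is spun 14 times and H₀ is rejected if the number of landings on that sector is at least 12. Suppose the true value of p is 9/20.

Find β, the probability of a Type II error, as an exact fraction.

817437922121895041/819200000000000000

A Type II error is failing to reject when Ha holds: with p = 9/20, β = P(K ≤ 11).
Adding the binomial probabilities P(K=0)+…+P(K=11) at p = 9/20 gives 817437922121895041/819200000000000000.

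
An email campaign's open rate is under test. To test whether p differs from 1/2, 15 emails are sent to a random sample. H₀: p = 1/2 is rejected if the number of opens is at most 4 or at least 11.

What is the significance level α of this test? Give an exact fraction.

The significance level is the null-hypothesis probability of the rejection region {≤4} ∪ {≥11}.
Each tail has probability (1 + 15 + 105 + 455 + 1365)/32768; doubling gives α = 3882/32768 = 1941/16384.

1941/16384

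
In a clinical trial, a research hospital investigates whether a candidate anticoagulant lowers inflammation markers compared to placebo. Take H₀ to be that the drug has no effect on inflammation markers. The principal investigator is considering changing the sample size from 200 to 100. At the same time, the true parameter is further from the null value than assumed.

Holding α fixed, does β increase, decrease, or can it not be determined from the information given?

Cannot be determined from the information given.

The first change alone would make β increase; the second alone would make β decrease. Which effect dominates depends on the magnitudes, which are not given.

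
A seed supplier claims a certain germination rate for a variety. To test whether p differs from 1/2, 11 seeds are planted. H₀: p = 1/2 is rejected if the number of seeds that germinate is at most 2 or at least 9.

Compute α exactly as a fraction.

67/1024

α = P(Y ≤ 2 or Y ≥ 9 | p = 1/2), Y ~ Binomial(11, 1/2).
Each tail has probability (1 + 11 + 55)/2048; doubling gives α = 134/2048 = 67/1024.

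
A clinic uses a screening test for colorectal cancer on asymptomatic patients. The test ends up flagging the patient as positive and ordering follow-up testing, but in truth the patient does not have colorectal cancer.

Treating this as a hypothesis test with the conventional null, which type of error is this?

The null hypothesis here is that the patient does not have colorectal cancer.
'Flagging the patient as positive and ordering follow-up testing' corresponds to rejecting H₀.
H₀ was rejected but H₀ is true — a Type I error (false positive).

Type I error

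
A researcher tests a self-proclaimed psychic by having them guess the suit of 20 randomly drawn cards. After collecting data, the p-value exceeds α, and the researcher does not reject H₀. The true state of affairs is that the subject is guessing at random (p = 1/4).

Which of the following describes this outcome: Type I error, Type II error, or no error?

No error — this is a correct decision.

The conventional null hypothesis here is that the subject is guessing at random (p = 1/4).
The test retained a true H₀ — the decision matches the true state.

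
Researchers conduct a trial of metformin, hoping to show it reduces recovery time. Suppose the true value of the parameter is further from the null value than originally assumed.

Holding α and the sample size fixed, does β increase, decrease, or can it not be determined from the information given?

A bigger departure from H₀ is easier for the test to detect, so it fails to reject less often.

It decreases.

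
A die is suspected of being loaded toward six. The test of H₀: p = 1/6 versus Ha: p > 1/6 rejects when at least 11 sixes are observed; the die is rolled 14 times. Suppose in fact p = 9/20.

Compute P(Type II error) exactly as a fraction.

β = P(fail to reject H₀ | Ha true) = P(S ≤ 10 | p = 9/20), S ~ Binomial(14, 9/20).
Equivalently, β = 1 − P(S ≥ 11) = 809836111480091663/819200000000000000.

809836111480091663/819200000000000000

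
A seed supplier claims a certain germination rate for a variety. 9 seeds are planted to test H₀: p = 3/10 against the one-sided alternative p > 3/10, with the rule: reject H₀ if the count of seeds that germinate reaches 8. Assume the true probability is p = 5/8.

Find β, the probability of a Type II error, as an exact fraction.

3803679/4194304

Under the alternative p = 5/8, Y ~ Binomial(9, 5/8); β is the probability the test does not reject, P(Y < 8).
Adding the binomial probabilities P(Y=0)+…+P(Y=7) at p = 5/8 gives 3803679/4194304.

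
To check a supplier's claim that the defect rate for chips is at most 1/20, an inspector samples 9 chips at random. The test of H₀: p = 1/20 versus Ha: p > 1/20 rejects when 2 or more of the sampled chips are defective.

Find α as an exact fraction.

The significance level is the probability, assuming p = 1/20, of seeing 2 or more defectives in 9 draws.
Via the complement, α = 1 − Σ_{j=0}^{1} C(9,j)(1/20)^j(19/20)^{9-j} = 9115058713/128000000000.

9115058713/128000000000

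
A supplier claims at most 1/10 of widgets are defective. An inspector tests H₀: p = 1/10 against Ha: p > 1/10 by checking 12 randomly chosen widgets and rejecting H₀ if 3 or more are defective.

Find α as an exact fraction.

Under H₀, S ~ Binomial(12, 1/10); the Type I error rate is P(S ≥ 3).
α = 1 − P(S ≤ 2) = 1 − 177826004451/200000000000 = 22173995549/200000000000.

22173995549/200000000000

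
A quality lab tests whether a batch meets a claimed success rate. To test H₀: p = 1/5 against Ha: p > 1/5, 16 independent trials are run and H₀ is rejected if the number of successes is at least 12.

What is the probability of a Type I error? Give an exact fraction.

100749/30517578125

Under H₀, S ~ Binomial(16, 1/5), and α = P(S ≥ 12).
P(S ≥ 12) = Σ_{j=12}^{16} C(16,j)·(1/5)^j·(4/5)^{16-j} = 100749/30517578125.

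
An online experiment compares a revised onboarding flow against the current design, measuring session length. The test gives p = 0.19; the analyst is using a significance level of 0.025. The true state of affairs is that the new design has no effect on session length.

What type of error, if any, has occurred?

Neither — the decision is correct.

The conventional null hypothesis is that the new design has no effect on session length.
Since p = 0.19 ≥ α = 0.025, H₀ is not rejected.
H₀ is true (actually the new design has no effect on session length).
The decision matches the true state — no error.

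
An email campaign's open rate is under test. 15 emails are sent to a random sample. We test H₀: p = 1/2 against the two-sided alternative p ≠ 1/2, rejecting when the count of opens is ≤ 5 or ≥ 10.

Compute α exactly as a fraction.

309/1024

Under H₀, Y ~ Binomial(15, 1/2); α is the probability of landing in either tail, P(Y ≤ 5) + P(Y ≥ 10).
Each tail has probability (1 + 15 + 105 + 455 + 1365 + 3003)/32768; doubling gives α = 9888/32768 = 309/1024.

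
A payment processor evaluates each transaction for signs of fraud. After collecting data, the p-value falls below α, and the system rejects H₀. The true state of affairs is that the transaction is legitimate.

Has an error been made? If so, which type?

The conventional null hypothesis here is that the transaction is legitimate.
H₀ was rejected, but H₀ is actually true.
Rejecting a true null hypothesis is a Type I error (false positive).

Type I error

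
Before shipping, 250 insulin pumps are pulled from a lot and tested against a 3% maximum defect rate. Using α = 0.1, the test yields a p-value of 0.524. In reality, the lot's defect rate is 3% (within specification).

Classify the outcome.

The conventional null hypothesis is that the lot's defect rate is 3% (within specification).
Since p = 0.524 ≥ α = 0.1, H₀ is not rejected.
H₀ is true (actually the lot's defect rate is 3% (within specification)).
The decision matches the true state — no error.

No error — this is a correct decision.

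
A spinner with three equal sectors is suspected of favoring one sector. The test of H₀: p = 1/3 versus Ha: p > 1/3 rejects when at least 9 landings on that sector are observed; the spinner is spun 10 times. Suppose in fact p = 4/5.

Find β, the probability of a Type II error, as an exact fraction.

A Type II error is failing to reject when Ha holds: with p = 4/5, β = P(Y ≤ 8).
Equivalently, β = 1 − P(Y ≥ 9) = 6095609/9765625.

6095609/9765625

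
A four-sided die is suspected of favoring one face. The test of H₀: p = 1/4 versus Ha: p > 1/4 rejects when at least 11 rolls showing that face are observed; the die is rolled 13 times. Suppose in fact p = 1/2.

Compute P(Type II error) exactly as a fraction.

2025/2048

A Type II error is failing to reject when Ha holds: with p = 1/2, β = P(Y ≤ 10).
Equivalently, β = 1 − P(Y ≥ 11) = 2025/2048.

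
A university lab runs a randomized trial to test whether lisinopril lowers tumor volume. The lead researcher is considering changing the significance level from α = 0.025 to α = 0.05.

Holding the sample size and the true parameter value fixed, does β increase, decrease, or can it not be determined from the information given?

A larger α widens the rejection region, so when the alternative is true more outcomes lead to rejection — failing to reject becomes less likely.

It decreases.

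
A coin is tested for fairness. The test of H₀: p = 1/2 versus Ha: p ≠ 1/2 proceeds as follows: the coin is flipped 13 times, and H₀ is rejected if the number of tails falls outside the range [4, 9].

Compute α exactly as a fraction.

189/2048

The significance level is the null-hypothesis probability of the rejection region {≤3} ∪ {≥10}.
Each tail has probability (1 + 13 + 78 + 286)/8192; doubling gives α = 756/8192 = 189/2048.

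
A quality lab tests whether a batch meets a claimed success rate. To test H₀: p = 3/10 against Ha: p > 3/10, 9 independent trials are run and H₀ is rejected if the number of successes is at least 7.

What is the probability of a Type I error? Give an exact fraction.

2145447/500000000

The Type I error probability is α = P(S ≥ 7) computed under H₀, where S ~ Binomial(9, 3/10).
Adding the binomial terms for j = 7 through 9 with p = 3/10 yields 2145447/500000000.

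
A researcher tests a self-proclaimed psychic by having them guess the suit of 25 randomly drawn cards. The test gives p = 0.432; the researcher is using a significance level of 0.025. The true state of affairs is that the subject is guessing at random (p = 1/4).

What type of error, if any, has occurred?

The conventional null hypothesis is that the subject is guessing at random (p = 1/4).
Since p = 0.432 ≥ α = 0.025, H₀ is not rejected.
H₀ is true (actually the subject is guessing at random (p = 1/4)).
The decision matches the true state — no error.

No error — this is a correct decision.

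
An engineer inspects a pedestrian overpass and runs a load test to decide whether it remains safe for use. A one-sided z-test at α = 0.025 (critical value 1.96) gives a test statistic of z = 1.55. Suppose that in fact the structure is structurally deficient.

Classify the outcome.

The conventional null hypothesis is that the structure meets the required load capacity (safe).
Since z = 1.55 ≤ z* = 1.96, H₀ is not rejected.
H₀ is false (actually the structure is structurally deficient).
Failing to reject a false H₀ is a Type II error.

Type II error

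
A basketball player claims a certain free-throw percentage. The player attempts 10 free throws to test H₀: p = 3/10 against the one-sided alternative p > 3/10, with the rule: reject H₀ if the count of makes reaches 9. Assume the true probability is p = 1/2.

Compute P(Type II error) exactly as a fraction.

A Type II error is failing to reject when Ha holds: with p = 1/2, β = P(X ≤ 8).
Adding the binomial probabilities P(X=0)+…+P(X=8) at p = 1/2 gives 1013/1024.

1013/1024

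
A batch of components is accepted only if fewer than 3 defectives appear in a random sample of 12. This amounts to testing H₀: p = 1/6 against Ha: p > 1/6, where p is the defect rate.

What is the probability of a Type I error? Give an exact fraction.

702172961/2176782336

Under H₀, S ~ Binomial(12, 1/6); the Type I error rate is P(S ≥ 3).
Via the complement, α = 1 − Σ_{j=0}^{2} C(12,j)(1/6)^j(5/6)^{12-j} = 702172961/2176782336.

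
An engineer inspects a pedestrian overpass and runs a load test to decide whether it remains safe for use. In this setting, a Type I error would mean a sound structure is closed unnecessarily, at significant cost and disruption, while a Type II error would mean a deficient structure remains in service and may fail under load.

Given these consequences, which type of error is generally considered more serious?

Type II error

The Type II consequence (a deficient structure remains in service and may fail under load) is more severe than the Type I consequence (a sound structure is closed unnecessarily, at significant cost and disruption).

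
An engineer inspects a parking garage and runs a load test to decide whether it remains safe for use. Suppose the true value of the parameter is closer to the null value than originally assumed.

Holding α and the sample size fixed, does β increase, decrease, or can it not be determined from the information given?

When the true parameter is near the null value, the test has a harder time distinguishing Ha from H₀.

It increases.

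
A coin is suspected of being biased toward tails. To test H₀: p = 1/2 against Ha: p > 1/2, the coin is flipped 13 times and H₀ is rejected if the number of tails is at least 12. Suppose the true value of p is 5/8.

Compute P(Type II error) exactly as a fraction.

134753406597/137438953472

Under the alternative p = 5/8, K ~ Binomial(13, 5/8); β is the probability the test does not reject, P(K < 12).
Summing C(13,j)·(5/8)^j·(3/8)^{13-j} for j = 0..11 gives 134753406597/137438953472.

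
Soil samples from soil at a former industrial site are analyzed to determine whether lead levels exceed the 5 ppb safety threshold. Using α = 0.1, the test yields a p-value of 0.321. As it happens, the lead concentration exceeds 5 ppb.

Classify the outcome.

The conventional null hypothesis is that the lead concentration is at or below 5 ppb (safe).
Since p = 0.321 ≥ α = 0.1, H₀ is not rejected.
H₀ is false (actually the lead concentration exceeds 5 ppb).
Failing to reject a false H₀ is a Type II error.

Type II error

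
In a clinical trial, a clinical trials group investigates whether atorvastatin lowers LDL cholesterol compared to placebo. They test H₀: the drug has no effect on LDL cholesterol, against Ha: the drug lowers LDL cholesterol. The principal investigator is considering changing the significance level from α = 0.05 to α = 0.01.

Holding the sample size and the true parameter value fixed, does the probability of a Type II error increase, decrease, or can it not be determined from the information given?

Lowering α raises the bar for rejection; under Ha, the test now fails to reject on outcomes it previously would have rejected.

It increases.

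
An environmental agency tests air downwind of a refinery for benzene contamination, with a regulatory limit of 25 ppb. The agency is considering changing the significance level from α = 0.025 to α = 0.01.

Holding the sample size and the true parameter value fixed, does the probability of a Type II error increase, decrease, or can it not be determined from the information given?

Tightening α shrinks the rejection region. When Ha holds, fewer sample outcomes clear the stricter threshold, so more fall in the acceptance region.

It increases.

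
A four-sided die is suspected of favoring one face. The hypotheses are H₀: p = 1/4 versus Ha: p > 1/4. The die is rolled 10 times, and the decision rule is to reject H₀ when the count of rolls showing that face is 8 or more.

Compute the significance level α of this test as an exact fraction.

Under H₀, Y ~ Binomial(10, 1/4), and α = P(Y ≥ 8).
Adding the binomial terms for j = 8 through 10 with p = 1/4 yields 109/262144.

109/262144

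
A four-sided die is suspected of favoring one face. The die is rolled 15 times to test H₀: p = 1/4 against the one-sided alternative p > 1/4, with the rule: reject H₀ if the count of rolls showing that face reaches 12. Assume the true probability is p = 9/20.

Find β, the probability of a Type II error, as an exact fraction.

β = P(fail to reject H₀ | Ha true) = P(K ≤ 11 | p = 9/20), K ~ Binomial(15, 9/20).
Adding the binomial probabilities P(K=0)+…+P(K=11) at p = 9/20 gives 8140171073330835209/8192000000000000000.

8140171073330835209/8192000000000000000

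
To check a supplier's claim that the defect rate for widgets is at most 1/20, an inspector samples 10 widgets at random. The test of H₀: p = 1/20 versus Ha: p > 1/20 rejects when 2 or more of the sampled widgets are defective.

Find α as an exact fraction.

882056764409/10240000000000

Under H₀, K ~ Binomial(10, 1/20); the Type I error rate is P(K ≥ 2).
Computing the lower-tail complement: 1 − 9357943235591/10240000000000 = 882056764409/10240000000000.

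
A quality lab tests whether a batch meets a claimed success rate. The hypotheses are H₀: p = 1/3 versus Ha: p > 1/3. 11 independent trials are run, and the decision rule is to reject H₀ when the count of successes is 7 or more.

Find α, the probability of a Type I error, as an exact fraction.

2281/59049

α = P(reject H₀ | H₀ true) = P(Y ≥ 7 | p = 1/3), with Y ~ Binomial(11, 1/3).
Adding the binomial terms for j = 7 through 11 with p = 1/3 yields 2281/59049.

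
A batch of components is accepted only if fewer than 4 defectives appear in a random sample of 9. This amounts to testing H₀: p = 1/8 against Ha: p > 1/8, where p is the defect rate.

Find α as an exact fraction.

The significance level is the probability, assuming p = 1/8, of seeing 4 or more defectives in 9 draws.
Via the complement, α = 1 − Σ_{j=0}^{3} C(9,j)(1/8)^j(7/8)^{9-j} = 76589/4194304.

76589/4194304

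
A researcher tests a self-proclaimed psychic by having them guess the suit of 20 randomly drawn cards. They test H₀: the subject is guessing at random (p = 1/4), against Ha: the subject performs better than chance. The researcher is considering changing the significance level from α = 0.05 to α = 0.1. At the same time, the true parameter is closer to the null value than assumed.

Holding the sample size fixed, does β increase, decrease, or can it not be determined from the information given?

The first change alone would make β decrease; the second alone would make β increase. Which effect dominates depends on the magnitudes, which are not given.

Cannot be determined from the information given.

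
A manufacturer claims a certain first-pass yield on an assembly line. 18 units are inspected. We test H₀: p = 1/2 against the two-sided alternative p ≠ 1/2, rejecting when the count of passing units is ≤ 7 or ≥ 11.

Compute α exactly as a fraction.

15751/32768

Under H₀, K ~ Binomial(18, 1/2); α is the probability of landing in either tail, P(K ≤ 7) + P(K ≥ 11).
By symmetry, α = 2·P(K ≤ 7) = 2·(1 + 18 + 153 + 816 + 3060 + 8568 + 18564 + 31824)/262144 = 126008/262144 = 15751/32768.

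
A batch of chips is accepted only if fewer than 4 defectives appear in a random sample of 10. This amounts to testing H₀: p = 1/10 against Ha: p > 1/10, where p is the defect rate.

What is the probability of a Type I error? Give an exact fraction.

7996999/625000000

α = P(reject H₀ | H₀ true) = P(X ≥ 4 | p = 1/10), X ~ Binomial(10, 1/10).
Computing the lower-tail complement: 1 − 617003001/625000000 = 7996999/625000000.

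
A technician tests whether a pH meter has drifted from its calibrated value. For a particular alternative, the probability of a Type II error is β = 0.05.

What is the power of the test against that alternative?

0.95

Power = 1 − β = 1 − 0.05 = 0.95.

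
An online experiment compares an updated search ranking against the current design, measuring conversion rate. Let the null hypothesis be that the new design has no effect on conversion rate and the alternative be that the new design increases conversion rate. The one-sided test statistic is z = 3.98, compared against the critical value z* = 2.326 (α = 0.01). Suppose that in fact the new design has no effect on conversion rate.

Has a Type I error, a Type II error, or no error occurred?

Since z = 3.98 > z* = 2.326, H₀ is rejected.
H₀ is true (actually the new design has no effect on conversion rate).
Rejecting a true H₀ is a Type I error.

Type I error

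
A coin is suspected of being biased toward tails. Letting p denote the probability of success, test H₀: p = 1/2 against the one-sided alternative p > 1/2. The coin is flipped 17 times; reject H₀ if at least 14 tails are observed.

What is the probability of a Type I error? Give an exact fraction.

417/65536

α = P(reject H₀ | H₀ true) = P(S ≥ 14 | p = 1/2), with S ~ Binomial(17, 1/2).
That's C(17,14) + C(17,15) + C(17,16) + C(17,17) over 2^17, i.e. (680 + 136 + 17 + 1)/131072 = 834/131072 = 417/65536.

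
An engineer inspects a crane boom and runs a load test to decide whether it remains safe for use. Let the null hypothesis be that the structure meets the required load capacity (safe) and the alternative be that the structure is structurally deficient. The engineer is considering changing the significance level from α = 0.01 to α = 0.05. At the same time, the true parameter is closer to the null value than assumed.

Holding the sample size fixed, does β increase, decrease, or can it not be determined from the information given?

The first change alone would make β decrease; the second alone would make β increase. Which effect dominates depends on the magnitudes, which are not given.

Cannot be determined from the information given.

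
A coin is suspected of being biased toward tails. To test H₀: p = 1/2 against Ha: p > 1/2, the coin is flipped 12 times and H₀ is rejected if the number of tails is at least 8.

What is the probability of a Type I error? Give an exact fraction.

α = P(reject H₀ | H₀ true) = P(S ≥ 8 | p = 1/2), with S ~ Binomial(12, 1/2).
Summing the upper tail: (495 + 220 + 66 + 12 + 1) / 2^12 = 794/4096 = 397/2048.

397/2048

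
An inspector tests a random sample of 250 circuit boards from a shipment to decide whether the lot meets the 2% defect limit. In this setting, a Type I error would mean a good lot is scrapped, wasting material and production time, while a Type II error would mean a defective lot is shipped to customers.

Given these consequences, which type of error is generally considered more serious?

Type II error

The Type II consequence (a defective lot is shipped to customers) is more severe than the Type I consequence (a good lot is scrapped, wasting material and production time).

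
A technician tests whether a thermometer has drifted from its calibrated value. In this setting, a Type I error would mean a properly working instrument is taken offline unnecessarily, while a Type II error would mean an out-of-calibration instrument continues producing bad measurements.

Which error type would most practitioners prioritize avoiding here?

The Type II consequence (an out-of-calibration instrument continues producing bad measurements) is more severe than the Type I consequence (a properly working instrument is taken offline unnecessarily).

Type II error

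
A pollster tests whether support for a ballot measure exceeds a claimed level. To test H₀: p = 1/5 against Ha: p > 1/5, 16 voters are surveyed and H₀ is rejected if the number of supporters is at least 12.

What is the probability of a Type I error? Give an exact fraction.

100749/30517578125

The Type I error probability is α = P(X ≥ 12) computed under H₀, where X ~ Binomial(16, 1/5).
P(X ≥ 12) = Σ_{j=12}^{16} C(16,j)·(1/5)^j·(4/5)^{16-j} = 100749/30517578125.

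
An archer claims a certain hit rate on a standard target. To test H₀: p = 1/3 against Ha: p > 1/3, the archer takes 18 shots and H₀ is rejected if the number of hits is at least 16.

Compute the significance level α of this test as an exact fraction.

649/387420489

α = P(reject H₀ | H₀ true) = P(Y ≥ 16 | p = 1/3), with Y ~ Binomial(18, 1/3).
P(Y ≥ 16) = Σ_{j=16}^{18} C(18,j)·(1/3)^j·(2/3)^{18-j} = 649/387420489.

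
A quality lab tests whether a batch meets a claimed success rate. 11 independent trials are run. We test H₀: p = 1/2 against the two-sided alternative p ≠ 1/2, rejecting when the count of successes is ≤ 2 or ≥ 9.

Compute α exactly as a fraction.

67/1024

α = P(S ≤ 2 or S ≥ 9 | p = 1/2), S ~ Binomial(11, 1/2).
Each tail has probability (1 + 11 + 55)/2048; doubling gives α = 134/2048 = 67/1024.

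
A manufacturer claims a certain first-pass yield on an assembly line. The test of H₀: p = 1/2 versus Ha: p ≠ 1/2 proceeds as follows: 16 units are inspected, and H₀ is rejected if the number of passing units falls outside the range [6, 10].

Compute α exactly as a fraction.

6885/32768

α = P(X ≤ 5 or X ≥ 11 | p = 1/2), X ~ Binomial(16, 1/2).
Each tail has probability (1 + 16 + 120 + 560 + 1820 + 4368)/65536; doubling gives α = 13770/65536 = 6885/32768.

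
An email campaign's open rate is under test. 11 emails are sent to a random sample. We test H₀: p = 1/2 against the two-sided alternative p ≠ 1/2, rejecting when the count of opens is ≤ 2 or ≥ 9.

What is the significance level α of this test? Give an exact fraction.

67/1024

α = P(X ≤ 2 or X ≥ 9 | p = 1/2), X ~ Binomial(11, 1/2).
By symmetry, α = 2·P(X ≤ 2) = 2·(1 + 11 + 55)/2048 = 134/2048 = 67/1024.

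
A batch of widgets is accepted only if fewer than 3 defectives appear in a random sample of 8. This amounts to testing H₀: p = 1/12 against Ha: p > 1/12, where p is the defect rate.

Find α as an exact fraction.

Under H₀, K ~ Binomial(8, 1/12); the Type I error rate is P(K ≥ 3).
Computing the lower-tail complement: 1 − 139953319/143327232 = 3373913/143327232.

3373913/143327232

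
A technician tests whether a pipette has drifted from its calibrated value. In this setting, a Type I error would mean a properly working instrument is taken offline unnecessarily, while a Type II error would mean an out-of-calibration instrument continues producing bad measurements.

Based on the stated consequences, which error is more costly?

Type II error

The Type II consequence (an out-of-calibration instrument continues producing bad measurements) is more severe than the Type I consequence (a properly working instrument is taken offline unnecessarily).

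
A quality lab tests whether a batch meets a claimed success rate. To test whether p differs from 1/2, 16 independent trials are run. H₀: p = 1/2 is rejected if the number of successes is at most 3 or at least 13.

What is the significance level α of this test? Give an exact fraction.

Under H₀, X ~ Binomial(16, 1/2); α is the probability of landing in either tail, P(X ≤ 3) + P(X ≥ 13).
Each tail has probability (1 + 16 + 120 + 560)/65536; doubling gives α = 1394/65536 = 697/32768.

697/32768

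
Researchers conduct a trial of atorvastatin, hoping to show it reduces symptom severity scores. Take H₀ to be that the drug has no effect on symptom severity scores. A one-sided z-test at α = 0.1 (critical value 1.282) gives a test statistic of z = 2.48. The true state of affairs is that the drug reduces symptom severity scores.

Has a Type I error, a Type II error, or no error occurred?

Since z = 2.48 > z* = 1.282, H₀ is rejected.
H₀ is false (actually the drug reduces symptom severity scores).
The decision matches the true state — no error.

No error — this is a correct decision.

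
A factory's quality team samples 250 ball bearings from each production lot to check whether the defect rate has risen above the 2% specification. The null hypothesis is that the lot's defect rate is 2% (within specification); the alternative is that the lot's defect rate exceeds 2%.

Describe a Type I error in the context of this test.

A Type I error is rejecting H₀ when H₀ is true.
Here that means rejecting the lot and scrapping or reworking it when actually the lot's defect rate is 2% (within specification).

A Type I error would mean concluding that the lot's defect rate exceeds 2% when in fact the lot's defect rate is 2% (within specification).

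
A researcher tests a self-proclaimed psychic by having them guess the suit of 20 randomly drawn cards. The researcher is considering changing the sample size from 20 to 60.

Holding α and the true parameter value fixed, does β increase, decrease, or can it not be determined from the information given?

A larger sample reduces the standard error, pulling the sampling distribution under Ha further from the non-rejection region.

It decreases.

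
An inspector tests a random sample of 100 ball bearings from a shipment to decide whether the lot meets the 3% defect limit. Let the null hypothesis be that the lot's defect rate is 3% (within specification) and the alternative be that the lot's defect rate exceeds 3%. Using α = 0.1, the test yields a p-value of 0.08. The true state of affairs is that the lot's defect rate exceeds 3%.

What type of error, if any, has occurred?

No error (correct decision).

Since p = 0.08 < α = 0.1, H₀ is rejected.
H₀ is false (actually the lot's defect rate exceeds 3%).
The decision matches the true state — no error.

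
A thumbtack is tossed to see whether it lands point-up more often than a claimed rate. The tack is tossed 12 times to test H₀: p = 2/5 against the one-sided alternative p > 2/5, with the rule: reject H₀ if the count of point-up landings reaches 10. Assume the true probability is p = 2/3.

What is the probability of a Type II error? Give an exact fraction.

A Type II error is failing to reject when Ha holds: with p = 2/3, β = P(Y ≤ 9).
Summing C(12,j)·(2/3)^j·(1/3)^{12-j} for j = 0..9 gives 435185/531441.

435185/531441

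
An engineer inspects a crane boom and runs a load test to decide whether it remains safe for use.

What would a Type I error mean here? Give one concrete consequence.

A Type I error would mean concluding that the structure is structurally deficient when in fact the structure meets the required load capacity (safe). Consequence: a sound structure is closed unnecessarily, at significant cost and disruption.

With the conventional null hypothesis that the structure meets the required load capacity (safe):
A Type I error is rejecting H₀ when H₀ is true.
Here that means closing the structure for repairs when actually the structure meets the required load capacity (safe).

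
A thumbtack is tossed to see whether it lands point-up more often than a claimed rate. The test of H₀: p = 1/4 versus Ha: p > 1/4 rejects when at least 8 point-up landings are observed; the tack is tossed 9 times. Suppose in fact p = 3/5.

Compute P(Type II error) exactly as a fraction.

β = P(fail to reject H₀ | Ha true) = P(Y ≤ 7 | p = 3/5), Y ~ Binomial(9, 3/5).
Adding the binomial probabilities P(Y=0)+…+P(Y=7) at p = 3/5 gives 1815344/1953125.

1815344/1953125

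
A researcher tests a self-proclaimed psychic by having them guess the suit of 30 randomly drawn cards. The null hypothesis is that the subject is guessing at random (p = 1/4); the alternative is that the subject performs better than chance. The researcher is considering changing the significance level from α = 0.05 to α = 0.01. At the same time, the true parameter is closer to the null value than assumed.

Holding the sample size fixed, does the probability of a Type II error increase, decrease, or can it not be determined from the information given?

Lowering α raises the bar for rejection; under Ha, the test now fails to reject on outcomes it previously would have rejected. A smaller true effect puts the Ha sampling distribution closer to H₀, so more of it falls in the non-rejection region. Both changes push β in the same direction.

It increases.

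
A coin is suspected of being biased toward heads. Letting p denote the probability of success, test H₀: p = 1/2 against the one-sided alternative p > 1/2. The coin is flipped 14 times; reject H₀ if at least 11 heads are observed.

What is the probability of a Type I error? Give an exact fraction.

235/8192

Under H₀, Y ~ Binomial(14, 1/2), and α = P(Y ≥ 11).
Summing the upper tail: (364 + 91 + 14 + 1) / 2^14 = 470/16384 = 235/8192.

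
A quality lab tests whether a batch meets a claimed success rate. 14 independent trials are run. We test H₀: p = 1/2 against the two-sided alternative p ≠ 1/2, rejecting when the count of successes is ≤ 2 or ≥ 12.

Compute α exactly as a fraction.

The significance level is the null-hypothesis probability of the rejection region {≤2} ∪ {≥12}.
Each tail has probability (1 + 14 + 91)/16384; doubling gives α = 212/16384 = 53/4096.

53/4096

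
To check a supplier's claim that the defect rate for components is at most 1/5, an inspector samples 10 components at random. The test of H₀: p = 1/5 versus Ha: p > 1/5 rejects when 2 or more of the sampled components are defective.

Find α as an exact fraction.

6095609/9765625

α = P(reject H₀ | H₀ true) = P(K ≥ 2 | p = 1/5), K ~ Binomial(10, 1/5).
Via the complement, α = 1 − Σ_{j=0}^{1} C(10,j)(1/5)^j(4/5)^{10-j} = 6095609/9765625.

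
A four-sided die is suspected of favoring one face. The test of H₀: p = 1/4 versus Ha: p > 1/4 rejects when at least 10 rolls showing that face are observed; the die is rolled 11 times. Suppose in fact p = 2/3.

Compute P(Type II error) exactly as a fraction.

A Type II error is failing to reject when Ha holds: with p = 2/3, β = P(Y ≤ 9).
Summing C(11,j)·(2/3)^j·(1/3)^{11-j} for j = 0..9 gives 163835/177147.

163835/177147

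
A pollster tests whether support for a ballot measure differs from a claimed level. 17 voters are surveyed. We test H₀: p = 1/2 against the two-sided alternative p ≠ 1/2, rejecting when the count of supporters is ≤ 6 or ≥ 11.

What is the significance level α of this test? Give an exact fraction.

α = P(Y ≤ 6 or Y ≥ 11 | p = 1/2), Y ~ Binomial(17, 1/2).
By symmetry, α = 2·P(Y ≤ 6) = 2·(1 + 17 + 136 + 680 + 2380 + 6188 + 12376)/131072 = 43556/131072 = 10889/32768.

10889/32768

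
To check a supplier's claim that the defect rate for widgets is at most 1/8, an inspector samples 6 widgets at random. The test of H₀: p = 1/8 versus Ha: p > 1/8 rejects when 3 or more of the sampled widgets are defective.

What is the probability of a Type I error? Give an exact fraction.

3819/131072

α = P(reject H₀ | H₀ true) = P(S ≥ 3 | p = 1/8), S ~ Binomial(6, 1/8).
α = 1 − P(S ≤ 2) = 1 − 127253/131072 = 3819/131072.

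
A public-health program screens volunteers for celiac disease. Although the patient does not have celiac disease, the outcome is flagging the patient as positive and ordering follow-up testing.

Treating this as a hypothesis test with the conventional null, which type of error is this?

The null hypothesis here is that the patient does not have celiac disease.
'Flagging the patient as positive and ordering follow-up testing' corresponds to rejecting H₀.
H₀ was rejected but H₀ is true — a Type I error (false positive).

Type I error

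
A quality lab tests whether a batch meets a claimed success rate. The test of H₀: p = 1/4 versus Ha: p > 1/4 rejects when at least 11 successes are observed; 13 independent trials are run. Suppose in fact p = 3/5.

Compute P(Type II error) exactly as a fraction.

Under the alternative p = 3/5, S ~ Binomial(13, 3/5); β is the probability the test does not reject, P(S < 11).
Summing C(13,j)·(3/5)^j·(2/5)^{13-j} for j = 0..10 gives 1150021472/1220703125.

1150021472/1220703125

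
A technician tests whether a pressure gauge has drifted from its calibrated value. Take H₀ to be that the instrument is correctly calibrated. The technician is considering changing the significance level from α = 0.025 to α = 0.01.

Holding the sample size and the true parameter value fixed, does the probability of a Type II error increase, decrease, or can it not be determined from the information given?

Tightening α shrinks the rejection region. When Ha holds, fewer sample outcomes clear the stricter threshold, so more fall in the acceptance region.

It increases.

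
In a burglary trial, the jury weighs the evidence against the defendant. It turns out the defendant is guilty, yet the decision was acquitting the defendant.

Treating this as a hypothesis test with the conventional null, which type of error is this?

The null hypothesis here is that the defendant is innocent.
'Acquitting the defendant' corresponds to failing to reject H₀.
H₀ was not rejected but H₀ is false — a Type II error (false negative).

Type II error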